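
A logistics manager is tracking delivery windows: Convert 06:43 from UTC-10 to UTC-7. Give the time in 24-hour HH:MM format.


Local time: 06:43 at UTC-10 (offset -10h)
Target zone: UTC-7 (offset -7h)
Difference: -7 - (-10) = 3 hours
Calculation: 6 + (3) = 9
Result: 09:43

09:43


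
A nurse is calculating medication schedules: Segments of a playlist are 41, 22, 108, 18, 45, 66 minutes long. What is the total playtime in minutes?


Durations: 41, 22, 108, 18, 45, 66
Running sum: 41
+ 22 = 63
+ 108 = 171
+ 18 = 189
+ 45 = 234
+ 66 = 300
Total duration: 300 minutes
That is 5 hours and 0 minutes

300


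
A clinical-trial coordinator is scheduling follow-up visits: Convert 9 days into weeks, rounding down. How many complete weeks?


Total days: 9
Days per week: 7
Division: 9 / 7 = 1 remainder 2
Complete weeks: 1
Remaining days: 2

1


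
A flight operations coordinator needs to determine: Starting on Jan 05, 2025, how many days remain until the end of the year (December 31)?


Start: January 05, 2025
End: December 31, 2025
Days left in January: 26
February: 28
March: 31
April: 30
May: 31
... plus remaining months
Sum of remaining months: 334
Total: 26 + 334 = 360

360


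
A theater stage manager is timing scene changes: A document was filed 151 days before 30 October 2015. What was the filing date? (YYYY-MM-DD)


Start: 2015-10-30
Subtracting 151 days
Days already passed in October: 30
After going back through October: 121 more days to subtract
September 2015: 30 days, 91 remaining
August 2015: 31 days, 60 remaining
July 2015: 31 days, 29 remaining
June 2015 has 30 days, need 29
Result: 2015-06-01

2015-06-01


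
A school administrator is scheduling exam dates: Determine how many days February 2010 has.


Month: February
Year: 2010
2010 is not a leap year
February has 28 days
Total: 28 days

28


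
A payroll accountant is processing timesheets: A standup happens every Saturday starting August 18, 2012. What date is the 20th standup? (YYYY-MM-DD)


First occurrence: 2012-08-18 (occurrence 1)
Each occurrence is 7 days after the previous.
Occurrence 20 is 19 weeks after the first.
19 weeks = 133 days
2012-08-18 + 133 days = 2012-12-29

2012-12-29


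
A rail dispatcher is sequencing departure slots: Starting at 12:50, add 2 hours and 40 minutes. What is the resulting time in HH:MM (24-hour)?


Start time: 12:50
Adding: 2 hours 40 minutes
Minutes: 50 + 40 = 90
Minute overflow: 90 >= 60, so carry 1 hour, minutes = 30
Hours: 12 + 2 + 1 = 15
Result: 15:30

15:30


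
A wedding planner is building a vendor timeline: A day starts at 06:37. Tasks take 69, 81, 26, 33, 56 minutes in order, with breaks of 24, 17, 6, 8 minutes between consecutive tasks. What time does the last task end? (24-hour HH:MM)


Start: 06:37 = 397 min from midnight
  after task 1 (69 min): 07:46
  after break (24 min): 08:10
  after task 2 (81 min): 09:31
  after break (17 min): 09:48
  after task 3 (26 min): 10:14
  after break (6 min): 10:20
  after task 4 (33 min): 10:53
  after break (8 min): 11:01
  after task 5 (56 min): 11:57
Total elapsed: 320 minutes
End time: 11:57

11:57


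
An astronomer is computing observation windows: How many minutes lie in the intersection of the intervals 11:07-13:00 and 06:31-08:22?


Interval A: [667, 780] minutes from midnight
Interval B: [391, 502] minutes from midnight
Overlap start = max(667, 391) = 667
Overlap end = min(780, 502) = 502
End <= start, so the intervals do not overlap: 0 minutes

0


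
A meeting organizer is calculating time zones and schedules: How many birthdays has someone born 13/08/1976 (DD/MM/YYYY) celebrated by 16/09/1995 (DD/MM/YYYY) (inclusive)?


Birth: 1976-08-13
Reference: 1995-09-16
Year difference: 1995 - 1976 = 19
Has birthday (08-13) occurred by 09-16? Yes
Age in full years: 19

19


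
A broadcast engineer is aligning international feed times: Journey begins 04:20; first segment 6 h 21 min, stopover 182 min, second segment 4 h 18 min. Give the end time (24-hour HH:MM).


Depart: 04:20
Leg 1: +381 min -> 10:41
Layover: +182 min -> 13:43
Leg 2: +258 min -> 18:01
Total travel: 821 minutes = 13h 41m
Arrival: 18:01

18:01


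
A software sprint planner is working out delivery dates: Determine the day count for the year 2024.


Year: 2024
Check leap year rules:
Divisible by 4? Yes
Divisible by 100? No
2024 is a leap year
Days: 366

366


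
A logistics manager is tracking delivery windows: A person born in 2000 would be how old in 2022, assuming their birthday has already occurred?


Birth year: 2000
Current year: 2022
Age = current year - birth year
Age = 2022 - 2000 = 22

22


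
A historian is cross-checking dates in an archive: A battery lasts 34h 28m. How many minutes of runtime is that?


Hours: 34
Extra minutes: 28
Minutes per hour: 60
Hours to minutes: 34 x 60 = 2040
Total: 2040 + 28 = 2068

2068


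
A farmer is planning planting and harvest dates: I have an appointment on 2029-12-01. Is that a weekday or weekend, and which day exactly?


Date: 2029-12-01
January 1, 2029 is a Monday
Day of year: 335
Offset from Jan 1: 334 days
334 mod 7 = 5
Result: Saturday

Saturday


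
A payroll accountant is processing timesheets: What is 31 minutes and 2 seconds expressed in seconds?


Minutes: 31
Extra seconds: 2
Seconds per minute: 60
Minutes to seconds: 31 x 60 = 1860
Total: 1860 + 2 = 1862

1862


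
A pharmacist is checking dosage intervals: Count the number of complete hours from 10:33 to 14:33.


Start: 10:33
End: 14:33
Hour difference: 14 - 10 = 4 hours
Minute difference: 33 - 33 = 0 minutes
Total minutes: 240
Complete hours: 240 / 60 = 4 (remainder 0)

4


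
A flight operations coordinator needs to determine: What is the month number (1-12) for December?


Calendar month order:
11. November
12. December <--
December is month number 12

12


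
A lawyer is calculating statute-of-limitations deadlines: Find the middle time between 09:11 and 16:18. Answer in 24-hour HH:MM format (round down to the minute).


Start time: 09:11 = 551 minutes from midnight
End time: 16:18 = 978 minutes from midnight
Sum: 551 + 978 = 1529
Midpoint: 1529 / 2 = 764 minutes
Convert: 764 / 60 = 12 hours, 44 minutes
Result: 12:44

12:44


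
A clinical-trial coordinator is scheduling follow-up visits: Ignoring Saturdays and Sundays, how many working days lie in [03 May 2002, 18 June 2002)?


Start: 2002-05-03 (Friday)
End (exclusive): 2002-06-18 (Tuesday)
Total calendar days: 46
Full weeks: 46 // 7 = 6 -> 30 weekdays
Remaining 4 days starting on Friday:
  Fri(w), Sat(-), Sun(-), Mon(w) -> 2 weekdays
Total business days: 30 + 2 = 32

32


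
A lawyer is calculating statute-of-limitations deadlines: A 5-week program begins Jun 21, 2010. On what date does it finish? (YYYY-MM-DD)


Start: 2010-06-21
Weeks to add: 5
Convert to days: 5 x 7 = 35 days
Add 35 days to 2010-06-21
Result: 2010-07-26

2010-07-26


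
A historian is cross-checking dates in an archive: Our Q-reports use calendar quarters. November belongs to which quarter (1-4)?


Month: November (month 11)
Q1: January-March (months 1-3)
Q2: April-June (months 4-6)
Q3: July-September (months 7-9)
Q4: October-December (months 10-12)
Month 11 falls in Q4

4


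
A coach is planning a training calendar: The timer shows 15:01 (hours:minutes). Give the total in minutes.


Hours: 15
Minutes: 1
Convert hours to minutes: 15 x 60 = 900
Add remaining minutes: 900 + 1 = 901

901


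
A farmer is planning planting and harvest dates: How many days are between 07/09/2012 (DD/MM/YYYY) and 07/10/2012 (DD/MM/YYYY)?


Start date: 2012-09-07
End date: 2012-10-07
Sep 2012: +24 days
Oct 2012: +6 days
Total: 30 days

30


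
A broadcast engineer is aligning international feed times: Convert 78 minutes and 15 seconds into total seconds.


Minutes: 78
Seconds: 15
Convert minutes to seconds: 78 x 60 = 4680
Add remaining seconds: 4680 + 15 = 4695

4695


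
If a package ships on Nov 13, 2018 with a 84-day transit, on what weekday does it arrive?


Start: 2018-11-13 (Tuesday)
Step 1 - find target date: add 84 days
  2018-11-13 + 84 days = 2019-02-05
Step 2 - day of week:
  84 mod 7 = 0
  Tuesday + 0 days -> Tuesday
Result: Tuesday (2019-02-05)

Tuesday


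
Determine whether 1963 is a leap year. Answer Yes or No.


Year: 1963
Divisible by 4? 1963 / 4 = 490.75 -> No
Not divisible by 4, so NOT a leap year

No


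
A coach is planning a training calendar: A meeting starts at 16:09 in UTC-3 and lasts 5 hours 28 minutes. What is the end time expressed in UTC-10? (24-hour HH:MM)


Start: 16:09 in UTC-3
Step 1 - add duration:
  minutes: 9 + 28 = 37
  hours: 16 + 5 + 0 = 21
  end in UTC-3: 21:37
Step 2 - convert UTC-3 -> UTC-10:
  offset difference: -10 - (-3) = -7 hours
  21 + (-7) = 14 -> mod 24 = 14
Result: 14:37 in UTC-10

14:37


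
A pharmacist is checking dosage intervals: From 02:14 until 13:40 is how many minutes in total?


Start time: 02:14 = 134 minutes from midnight
End time: 13:40 = 820 minutes from midnight
Difference: 820 - 134 = 686 minutes
That is 11 hours and 26 minutes

686


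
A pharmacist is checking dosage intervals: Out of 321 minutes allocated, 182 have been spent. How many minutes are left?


Total budget: 321 minutes
Time used: 182 minutes
Remaining: 321 - 182 = 139 minutes
Percent used: 56.7%
Percent remaining: 43.3%

139


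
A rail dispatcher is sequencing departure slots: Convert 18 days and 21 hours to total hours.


Days: 18
Extra hours: 21
Hours per day: 24
Days to hours: 18 x 24 = 432
Total: 432 + 21 = 453

453


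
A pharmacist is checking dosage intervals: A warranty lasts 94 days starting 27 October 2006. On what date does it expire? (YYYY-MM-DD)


Start: 2006-10-27
Adding 94 days
Days remaining in October: 4
After October: 90 days still to add
November 2006: 30 days, 60 remaining
December 2006: 31 days, 29 remaining
January 2007 has 31 days, need 29
Result: 2007-01-29

2007-01-29


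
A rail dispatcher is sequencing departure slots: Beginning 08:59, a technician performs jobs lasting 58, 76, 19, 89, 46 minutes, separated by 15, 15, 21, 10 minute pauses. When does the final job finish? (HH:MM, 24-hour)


Start: 08:59 = 539 min from midnight
  after task 1 (58 min): 09:57
  after break (15 min): 10:12
  after task 2 (76 min): 11:28
  after break (15 min): 11:43
  after task 3 (19 min): 12:02
  after break (21 min): 12:23
  after task 4 (89 min): 13:52
  after break (10 min): 14:02
  after task 5 (46 min): 14:48
Total elapsed: 349 minutes
End time: 14:48

14:48


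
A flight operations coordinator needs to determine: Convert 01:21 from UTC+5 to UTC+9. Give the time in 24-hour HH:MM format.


Local time: 01:21 at UTC+5 (offset 5h)
Target zone: UTC+9 (offset 9h)
Difference: 9 - (5) = 4 hours
Calculation: 1 + (4) = 5
Result: 05:21

05:21


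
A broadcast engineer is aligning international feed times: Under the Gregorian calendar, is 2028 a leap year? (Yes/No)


Year: 2028
Divisible by 4? 2028 / 4 = 507.0 -> Yes
Divisible by 100? 2028 / 100 = 20.28 -> No
Divisible by 4 but not 100, so it IS a leap year

Yes


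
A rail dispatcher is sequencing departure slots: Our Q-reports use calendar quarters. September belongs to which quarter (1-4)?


Month: September (month 9)
Q1: January-March (months 1-3)
Q2: April-June (months 4-6)
Q3: July-September (months 7-9)
Q4: October-December (months 10-12)
Month 9 falls in Q3

3


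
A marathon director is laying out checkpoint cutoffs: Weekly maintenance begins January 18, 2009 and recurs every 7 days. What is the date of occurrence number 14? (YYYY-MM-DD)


First occurrence: 2009-01-18 (occurrence 1)
Each occurrence is 7 days after the previous.
Occurrence 14 is 13 weeks after the first.
13 weeks = 91 days
2009-01-18 + 91 days = 2009-04-19

2009-04-19


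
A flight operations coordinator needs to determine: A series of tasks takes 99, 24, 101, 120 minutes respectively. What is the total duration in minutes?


Durations: 99, 24, 101, 120
Running sum: 99
+ 24 = 123
+ 101 = 224
+ 120 = 344
Total duration: 344 minutes
That is 5 hours and 44 minutes

344


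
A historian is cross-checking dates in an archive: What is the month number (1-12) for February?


Calendar month order:
1. January
2. February <--
3. March
February is month number 2

2


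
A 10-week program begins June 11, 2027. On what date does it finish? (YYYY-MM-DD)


Start: 2027-06-11
Weeks to add: 10
Convert to days: 10 x 7 = 70 days
Add 70 days to 2027-06-11
Result: 2027-08-20

2027-08-20


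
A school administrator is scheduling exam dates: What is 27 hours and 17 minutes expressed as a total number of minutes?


Hours: 27
Minutes: 17
Convert hours to minutes: 27 x 60 = 1620
Add remaining minutes: 1620 + 17 = 1637

1637


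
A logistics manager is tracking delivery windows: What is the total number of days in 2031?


Year: 2031
Check leap year rules:
Divisible by 4? No
2031 is not a leap year
Days: 365

365


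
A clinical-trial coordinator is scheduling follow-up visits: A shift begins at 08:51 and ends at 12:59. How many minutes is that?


Start time: 08:51 = 531 minutes from midnight
End time: 12:59 = 779 minutes from midnight
Difference: 779 - 531 = 248 minutes
That is 4 hours and 8 minutes

248


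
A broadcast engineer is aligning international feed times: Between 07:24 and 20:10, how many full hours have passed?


Start: 07:24
End: 20:10
Hour difference: 20 - 7 = 13 hours
Minute difference: 10 - 24 = -14 minutes
Total minutes: 766
Complete hours: 766 / 60 = 12 (remainder 46)

12


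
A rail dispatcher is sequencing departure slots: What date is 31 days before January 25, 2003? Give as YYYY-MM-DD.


Start: 2003-01-25
Subtracting 31 days
Days already passed in January: 25
After going back through January: 6 more days to subtract
December 2002 has 31 days, need 6
Result: 2002-12-25

2002-12-25


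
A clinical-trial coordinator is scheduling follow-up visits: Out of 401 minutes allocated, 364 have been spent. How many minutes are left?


Total budget: 401 minutes
Time used: 364 minutes
Remaining: 401 - 364 = 37 minutes
Percent used: 90.8%
Percent remaining: 9.2%

37


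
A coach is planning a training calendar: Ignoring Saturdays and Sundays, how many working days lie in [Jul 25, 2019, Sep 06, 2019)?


Start: 2019-07-25 (Thursday)
End (exclusive): 2019-09-06 (Friday)
Total calendar days: 43
Full weeks: 43 // 7 = 6 -> 30 weekdays
Remaining 1 days starting on Thursday:
  Thu(w) -> 1 weekdays
Total business days: 30 + 1 = 31

31


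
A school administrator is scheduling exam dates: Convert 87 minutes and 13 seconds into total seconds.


Minutes: 87
Seconds: 13
Convert minutes to seconds: 87 x 60 = 5220
Add remaining seconds: 5220 + 13 = 5233

5233


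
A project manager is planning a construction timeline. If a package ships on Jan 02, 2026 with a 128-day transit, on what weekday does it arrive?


Start: 2026-01-02 (Friday)
Step 1 - find target date: add 128 days
  2026-01-02 + 128 days = 2026-05-10
Step 2 - day of week:
  128 mod 7 = 2
  Friday + 2 days -> Sunday
Result: Sunday (2026-05-10)

Sunday


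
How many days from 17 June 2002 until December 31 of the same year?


Start: June 17, 2002
End: December 31, 2002
Days left in June: 13
July: 31
August: 31
September: 30
October: 31
... plus remaining months
Sum of remaining months: 184
Total: 13 + 184 = 197

197


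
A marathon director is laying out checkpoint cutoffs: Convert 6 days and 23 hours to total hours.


Days: 6
Extra hours: 23
Hours per day: 24
Days to hours: 6 x 24 = 144
Total: 144 + 23 = 167

167


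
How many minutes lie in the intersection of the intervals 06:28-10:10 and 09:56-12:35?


Interval A: [388, 610] minutes from midnight
Interval B: [596, 755] minutes from midnight
Overlap start = max(388, 596) = 596
Overlap end = min(610, 755) = 610
Overlap = 610 - 596 = 14 minutes

14


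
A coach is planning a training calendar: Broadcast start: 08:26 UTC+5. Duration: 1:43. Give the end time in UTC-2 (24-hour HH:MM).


Start: 08:26 in UTC+5
Step 1 - add duration:
  minutes: 26 + 43 = 69 (carry 1h)
  hours: 8 + 1 + 1 = 10
  end in UTC+5: 10:09
Step 2 - convert UTC+5 -> UTC-2:
  offset difference: -2 - (5) = -7 hours
  10 + (-7) = 3 -> mod 24 = 3
Result: 03:09 in UTC-2

03:09


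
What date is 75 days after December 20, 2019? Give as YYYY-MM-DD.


Start: 2019-12-20
Adding 75 days
Days remaining in December: 11
After December: 64 days still to add
January 2020: 31 days, 33 remaining
February 2020: 29 days, 4 remaining
March 2020 has 31 days, need 4
Result: 2020-03-04

2020-03-04


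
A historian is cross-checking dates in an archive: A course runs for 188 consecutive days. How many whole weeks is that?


Total days: 188
Days per week: 7
Division: 188 / 7 = 26 remainder 6
Complete weeks: 26
Remaining days: 6

26


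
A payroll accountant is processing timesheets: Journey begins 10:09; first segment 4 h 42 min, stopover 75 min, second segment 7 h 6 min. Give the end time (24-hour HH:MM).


Depart: 10:09
Leg 1: +282 min -> 14:51
Layover: +75 min -> 16:06
Leg 2: +426 min -> 23:12
Total travel: 783 minutes = 13h 3m
Arrival: 23:12

23:12


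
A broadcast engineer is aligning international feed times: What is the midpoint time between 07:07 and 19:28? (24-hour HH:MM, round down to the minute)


Start time: 07:07 = 427 minutes from midnight
End time: 19:28 = 1168 minutes from midnight
Sum: 427 + 1168 = 1595
Midpoint: 1595 / 2 = 797 minutes
Convert: 797 / 60 = 13 hours, 17 minutes
Result: 13:17

13:17


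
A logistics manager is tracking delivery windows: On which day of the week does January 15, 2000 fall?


Date: 2000-01-15
January 1, 2000 is a Saturday
Day of year: 15
Offset from Jan 1: 14 days
14 mod 7 = 0
Result: Saturday

Saturday


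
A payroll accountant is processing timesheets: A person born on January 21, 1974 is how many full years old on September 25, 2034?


Birth: 1974-01-21
Reference: 2034-09-25
Year difference: 2034 - 1974 = 60
Has birthday (01-21) occurred by 09-25? Yes
Age in full years: 60

60


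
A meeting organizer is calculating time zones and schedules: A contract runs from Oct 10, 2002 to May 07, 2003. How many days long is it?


Start date: 2002-10-10
End date: 2003-05-07
Oct 2002: +22 days
Nov 2002: +30 days
Dec 2002: +31 days
... (5 more months)
Total: 209 days

209


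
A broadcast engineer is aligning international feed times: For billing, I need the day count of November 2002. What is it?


Month: November
Year: 2002
November is a 30-day month
Total: 30 days

30


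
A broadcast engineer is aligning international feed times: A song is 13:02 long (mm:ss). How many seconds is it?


Minutes: 13
Extra seconds: 2
Seconds per minute: 60
Minutes to seconds: 13 x 60 = 780
Total: 780 + 2 = 782

782


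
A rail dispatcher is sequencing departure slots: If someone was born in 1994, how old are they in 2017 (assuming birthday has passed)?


Birth year: 1994
Current year: 2017
Age = current year - birth year
Age = 2017 - 1994 = 23

23


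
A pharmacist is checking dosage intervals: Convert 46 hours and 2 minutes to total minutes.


Hours: 46
Extra minutes: 2
Minutes per hour: 60
Hours to minutes: 46 x 60 = 2760
Total: 2760 + 2 = 2762

2762


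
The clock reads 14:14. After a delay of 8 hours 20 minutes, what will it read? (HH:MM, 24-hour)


Start time: 14:14
Adding: 8 hours 20 minutes
Minutes: 14 + 20 = 34
Hours: 14 + 8 + 0 = 22
Result: 22:34

22:34


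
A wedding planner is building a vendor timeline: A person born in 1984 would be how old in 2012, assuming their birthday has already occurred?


Birth year: 1984
Current year: 2012
Age = current year - birth year
Age = 2012 - 1984 = 28

28


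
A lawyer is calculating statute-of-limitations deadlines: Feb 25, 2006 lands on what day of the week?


Date: 2006-02-25
January 1, 2006 is a Sunday
Day of year: 56
Offset from Jan 1: 55 days
55 mod 7 = 6
Result: Saturday

Saturday


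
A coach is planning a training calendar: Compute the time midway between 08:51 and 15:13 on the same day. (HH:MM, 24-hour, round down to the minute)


Start time: 08:51 = 531 minutes from midnight
End time: 15:13 = 913 minutes from midnight
Sum: 531 + 913 = 1444
Midpoint: 1444 / 2 = 722 minutes
Convert: 722 / 60 = 12 hours, 2 minutes
Result: 12:02

12:02


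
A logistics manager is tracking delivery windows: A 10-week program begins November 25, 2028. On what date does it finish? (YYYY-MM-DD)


Start: 2028-11-25
Weeks to add: 10
Convert to days: 10 x 7 = 70 days
Add 70 days to 2028-11-25
Result: 2029-02-03

2029-02-03


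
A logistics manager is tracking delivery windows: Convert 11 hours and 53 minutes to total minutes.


Hours: 11
Extra minutes: 53
Minutes per hour: 60
Hours to minutes: 11 x 60 = 660
Total: 660 + 53 = 713

713


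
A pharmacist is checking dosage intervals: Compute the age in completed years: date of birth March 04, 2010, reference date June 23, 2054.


Birth: 2010-03-04
Reference: 2054-06-23
Year difference: 2054 - 2010 = 44
Has birthday (03-04) occurred by 06-23? Yes
Age in full years: 44

44


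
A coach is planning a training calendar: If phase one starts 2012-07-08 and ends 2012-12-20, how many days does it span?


Start date: 2012-07-08
End date: 2012-12-20
Jul 2012: +24 days
Aug 2012: +31 days
Sep 2012: +30 days
... (3 more months)
Total: 165 days

165


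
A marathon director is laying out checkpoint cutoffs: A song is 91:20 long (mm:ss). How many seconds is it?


Minutes: 91
Extra seconds: 20
Seconds per minute: 60
Minutes to seconds: 91 x 60 = 5460
Total: 5460 + 20 = 5480

5480


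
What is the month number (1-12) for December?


Calendar month order:
11. November
12. December <--
December is month number 12

12


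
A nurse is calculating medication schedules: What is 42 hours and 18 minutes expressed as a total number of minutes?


Hours: 42
Minutes: 18
Convert hours to minutes: 42 x 60 = 2520
Add remaining minutes: 2520 + 18 = 2538

2538


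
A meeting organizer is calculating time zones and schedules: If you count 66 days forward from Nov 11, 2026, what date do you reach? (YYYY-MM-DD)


Start: 2026-11-11
Adding 66 days
Days remaining in November: 19
After November: 47 days still to add
December 2026: 31 days, 16 remaining
January 2027 has 31 days, need 16
Result: 2027-01-16

2027-01-16


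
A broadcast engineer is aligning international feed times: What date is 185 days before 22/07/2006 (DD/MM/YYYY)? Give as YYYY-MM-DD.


Start: 2006-07-22
Subtracting 185 days
Days already passed in July: 22
After going back through July: 163 more days to subtract
June 2006: 30 days, 133 remaining
May 2006: 31 days, 102 remaining
April 2006: 30 days, 72 remaining
March 2006: 31 days, 41 remaining
Result: 2006-01-18

2006-01-18


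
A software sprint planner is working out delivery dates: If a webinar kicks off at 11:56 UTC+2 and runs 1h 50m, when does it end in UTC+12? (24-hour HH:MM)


Start: 11:56 in UTC+2
Step 1 - add duration:
  minutes: 56 + 50 = 106 (carry 1h)
  hours: 11 + 1 + 1 = 13
  end in UTC+2: 13:46
Step 2 - convert UTC+2 -> UTC+12:
  offset difference: 12 - (2) = 10 hours
  13 + (10) = 23 -> mod 24 = 23
Result: 23:46 in UTC+12

23:46


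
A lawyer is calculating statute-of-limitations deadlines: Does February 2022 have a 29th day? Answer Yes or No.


Year: 2022
Divisible by 4? 2022 / 4 = 505.5 -> No
Not divisible by 4, so NOT a leap year

No


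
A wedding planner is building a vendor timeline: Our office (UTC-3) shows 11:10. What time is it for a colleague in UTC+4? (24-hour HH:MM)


Local time: 11:10 at UTC-3 (offset -3h)
Target zone: UTC+4 (offset 4h)
Difference: 4 - (-3) = 7 hours
Calculation: 11 + (7) = 18
Result: 18:10

18:10


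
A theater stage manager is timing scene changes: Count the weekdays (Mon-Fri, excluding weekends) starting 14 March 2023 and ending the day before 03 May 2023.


Start: 2023-03-14 (Tuesday)
End (exclusive): 2023-05-03 (Wednesday)
Total calendar days: 50
Full weeks: 50 // 7 = 7 -> 35 weekdays
Remaining 1 days starting on Tuesday:
  Tue(w) -> 1 weekdays
Total business days: 35 + 1 = 36

36


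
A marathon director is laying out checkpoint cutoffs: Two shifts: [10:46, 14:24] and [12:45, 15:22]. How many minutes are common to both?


Interval A: [646, 864] minutes from midnight
Interval B: [765, 922] minutes from midnight
Overlap start = max(646, 765) = 765
Overlap end = min(864, 922) = 864
Overlap = 864 - 765 = 99 minutes

99


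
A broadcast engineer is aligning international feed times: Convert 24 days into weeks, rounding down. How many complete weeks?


Total days: 24
Days per week: 7
Division: 24 / 7 = 3 remainder 3
Complete weeks: 3
Remaining days: 3

3


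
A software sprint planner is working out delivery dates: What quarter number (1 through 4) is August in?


Month: August (month 8)
Q1: January-March (months 1-3)
Q2: April-June (months 4-6)
Q3: July-September (months 7-9)
Q4: October-December (months 10-12)
Month 8 falls in Q3

3


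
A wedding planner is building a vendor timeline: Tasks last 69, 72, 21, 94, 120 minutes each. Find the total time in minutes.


Durations: 69, 72, 21, 94, 120
Running sum: 69
+ 72 = 141
+ 21 = 162
+ 94 = 256
+ 120 = 376
Total duration: 376 minutes
That is 6 hours and 16 minutes

376


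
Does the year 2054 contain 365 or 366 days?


Year: 2054
Check leap year rules:
Divisible by 4? No
2054 is not a leap year
Days: 365

365


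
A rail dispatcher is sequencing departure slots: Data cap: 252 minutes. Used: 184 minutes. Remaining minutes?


Total budget: 252 minutes
Time used: 184 minutes
Remaining: 252 - 184 = 68 minutes
Percent used: 73.0%
Percent remaining: 27.0%

68


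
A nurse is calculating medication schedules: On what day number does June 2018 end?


Month: June
Year: 2018
June is a 30-day month
Total: 30 days

30


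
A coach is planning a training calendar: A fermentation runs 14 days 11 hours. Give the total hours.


Days: 14
Extra hours: 11
Hours per day: 24
Days to hours: 14 x 24 = 336
Total: 336 + 11 = 347

347


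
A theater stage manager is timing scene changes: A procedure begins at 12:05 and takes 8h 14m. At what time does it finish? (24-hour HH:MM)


Start time: 12:05
Adding: 8 hours 14 minutes
Minutes: 5 + 14 = 19
Hours: 12 + 8 + 0 = 20
Result: 20:19

20:19


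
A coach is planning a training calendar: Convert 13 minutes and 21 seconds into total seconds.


Minutes: 13
Seconds: 21
Convert minutes to seconds: 13 x 60 = 780
Add remaining seconds: 780 + 21 = 801

801


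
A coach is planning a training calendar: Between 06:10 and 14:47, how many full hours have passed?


Start: 06:10
End: 14:47
Hour difference: 14 - 6 = 8 hours
Minute difference: 47 - 10 = 37 minutes
Total minutes: 517
Complete hours: 517 / 60 = 8 (remainder 37)

8


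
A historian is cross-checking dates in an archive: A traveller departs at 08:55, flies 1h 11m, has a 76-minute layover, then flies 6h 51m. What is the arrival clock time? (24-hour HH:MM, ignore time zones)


Depart: 08:55
Leg 1: +71 min -> 10:06
Layover: +76 min -> 11:22
Leg 2: +411 min -> 18:13
Total travel: 558 minutes = 9h 18m
Arrival: 18:13

18:13


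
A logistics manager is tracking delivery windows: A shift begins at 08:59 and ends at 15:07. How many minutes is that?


Start time: 08:59 = 539 minutes from midnight
End time: 15:07 = 907 minutes from midnight
Difference: 907 - 539 = 368 minutes
That is 6 hours and 8 minutes

368


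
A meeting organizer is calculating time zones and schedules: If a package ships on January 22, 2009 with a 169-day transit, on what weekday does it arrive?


Start: 2009-01-22 (Thursday)
Step 1 - find target date: add 169 days
  2009-01-22 + 169 days = 2009-07-10
Step 2 - day of week:
  169 mod 7 = 1
  Thursday + 1 days -> Friday
Result: Friday (2009-07-10)

Friday


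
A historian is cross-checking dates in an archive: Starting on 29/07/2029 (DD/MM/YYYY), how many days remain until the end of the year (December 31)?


Start: July 29, 2029
End: December 31, 2029
Days left in July: 2
August: 31
September: 30
October: 31
November: 30
... plus remaining months
Sum of remaining months: 153
Total: 2 + 153 = 155

155


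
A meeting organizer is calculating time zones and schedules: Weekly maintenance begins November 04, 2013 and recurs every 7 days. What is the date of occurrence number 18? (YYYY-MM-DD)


First occurrence: 2013-11-04 (occurrence 1)
Each occurrence is 7 days after the previous.
Occurrence 18 is 17 weeks after the first.
17 weeks = 119 days
2013-11-04 + 119 days = 2014-03-03

2014-03-03


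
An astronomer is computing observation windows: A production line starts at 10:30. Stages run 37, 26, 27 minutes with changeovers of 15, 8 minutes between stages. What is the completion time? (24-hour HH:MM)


Start: 10:30 = 630 min from midnight
  after task 1 (37 min): 11:07
  after break (15 min): 11:22
  after task 2 (26 min): 11:48
  after break (8 min): 11:56
  after task 3 (27 min): 12:23
Total elapsed: 113 minutes
End time: 12:23

12:23


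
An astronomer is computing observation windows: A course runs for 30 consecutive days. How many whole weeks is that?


Total days: 30
Days per week: 7
Division: 30 / 7 = 4 remainder 2
Complete weeks: 4
Remaining days: 2

4


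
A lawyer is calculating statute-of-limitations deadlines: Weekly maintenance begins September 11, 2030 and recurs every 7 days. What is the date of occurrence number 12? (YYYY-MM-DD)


First occurrence: 2030-09-11 (occurrence 1)
Each occurrence is 7 days after the previous.
Occurrence 12 is 11 weeks after the first.
11 weeks = 77 days
2030-09-11 + 77 days = 2030-11-27

2030-11-27


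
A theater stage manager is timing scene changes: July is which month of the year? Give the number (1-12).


Calendar month order:
6. June
7. July <--
8. August
July is month number 7

7


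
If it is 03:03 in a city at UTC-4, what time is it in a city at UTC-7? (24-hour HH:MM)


Local time: 03:03 at UTC-4 (offset -4h)
Target zone: UTC-7 (offset -7h)
Difference: -7 - (-4) = -3 hours
Calculation: 3 + (-3) = 0
Result: 00:03

00:03


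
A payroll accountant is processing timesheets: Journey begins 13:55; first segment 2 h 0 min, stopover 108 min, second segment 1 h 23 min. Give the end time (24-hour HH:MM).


Depart: 13:55
Leg 1: +120 min -> 15:55
Layover: +108 min -> 17:43
Leg 2: +83 min -> 19:06
Total travel: 311 minutes = 5h 11m
Arrival: 19:06

19:06


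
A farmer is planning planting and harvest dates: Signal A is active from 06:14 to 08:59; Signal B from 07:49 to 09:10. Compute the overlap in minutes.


Interval A: [374, 539] minutes from midnight
Interval B: [469, 550] minutes from midnight
Overlap start = max(374, 469) = 469
Overlap end = min(539, 550) = 539
Overlap = 539 - 469 = 70 minutes

70


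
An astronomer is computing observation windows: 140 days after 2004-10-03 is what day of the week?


Start: 2004-10-03 (Sunday)
Step 1 - find target date: add 140 days
  2004-10-03 + 140 days = 2005-02-20
Step 2 - day of week:
  140 mod 7 = 0
  Sunday + 0 days -> Sunday
Result: Sunday (2005-02-20)

Sunday


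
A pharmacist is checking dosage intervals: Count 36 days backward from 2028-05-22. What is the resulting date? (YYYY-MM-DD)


Start: 2028-05-22
Subtracting 36 days
Days already passed in May: 22
After going back through May: 14 more days to subtract
April 2028 has 30 days, need 14
Result: 2028-04-16

2028-04-16


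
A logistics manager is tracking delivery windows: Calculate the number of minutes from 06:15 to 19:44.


Start time: 06:15 = 375 minutes from midnight
End time: 19:44 = 1184 minutes from midnight
Difference: 1184 - 375 = 809 minutes
That is 13 hours and 29 minutes

809


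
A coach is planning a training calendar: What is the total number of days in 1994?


Year: 1994
Check leap year rules:
Divisible by 4? No
1994 is not a leap year
Days: 365

365


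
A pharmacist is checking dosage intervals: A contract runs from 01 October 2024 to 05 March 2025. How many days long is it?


Start date: 2024-10-01
End date: 2025-03-05
Oct 2024: +31 days
Nov 2024: +30 days
Dec 2024: +31 days
... (3 more months)
Total: 155 days

155


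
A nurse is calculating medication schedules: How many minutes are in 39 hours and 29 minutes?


Hours: 39
Minutes: 29
Convert hours to minutes: 39 x 60 = 2340
Add remaining minutes: 2340 + 29 = 2369

2369


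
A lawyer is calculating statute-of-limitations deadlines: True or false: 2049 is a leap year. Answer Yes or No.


Year: 2049
Divisible by 4? 2049 / 4 = 512.25 -> No
Not divisible by 4, so NOT a leap year

No


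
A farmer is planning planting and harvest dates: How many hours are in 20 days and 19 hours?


Days: 20
Extra hours: 19
Hours per day: 24
Days to hours: 20 x 24 = 480
Total: 480 + 19 = 499

499


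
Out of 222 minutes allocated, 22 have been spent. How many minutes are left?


Total budget: 222 minutes
Time used: 22 minutes
Remaining: 222 - 22 = 200 minutes
Percent used: 9.9%
Percent remaining: 90.1%

200


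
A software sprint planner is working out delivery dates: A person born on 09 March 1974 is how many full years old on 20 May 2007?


Birth: 1974-03-09
Reference: 2007-05-20
Year difference: 2007 - 1974 = 33
Has birthday (03-09) occurred by 05-20? Yes
Age in full years: 33

33


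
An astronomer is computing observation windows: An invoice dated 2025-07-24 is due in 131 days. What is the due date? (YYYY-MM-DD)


Start: 2025-07-24
Adding 131 days
Days remaining in July: 7
After July: 124 days still to add
August 2025: 31 days, 93 remaining
September 2025: 30 days, 63 remaining
October 2025: 31 days, 32 remaining
November 2025: 30 days, 2 remaining
Result: 2025-12-02

2025-12-02


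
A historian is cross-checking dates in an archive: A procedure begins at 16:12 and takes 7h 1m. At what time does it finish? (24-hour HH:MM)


Start time: 16:12
Adding: 7 hours 1 minutes
Minutes: 12 + 1 = 13
Hours: 16 + 7 + 0 = 23
Result: 23:13

23:13


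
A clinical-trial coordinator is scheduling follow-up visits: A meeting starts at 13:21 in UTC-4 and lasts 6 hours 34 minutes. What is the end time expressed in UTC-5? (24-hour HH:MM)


Start: 13:21 in UTC-4
Step 1 - add duration:
  minutes: 21 + 34 = 55
  hours: 13 + 6 + 0 = 19
  end in UTC-4: 19:55
Step 2 - convert UTC-4 -> UTC-5:
  offset difference: -5 - (-4) = -1 hours
  19 + (-1) = 18 -> mod 24 = 18
Result: 18:55 in UTC-5

18:55


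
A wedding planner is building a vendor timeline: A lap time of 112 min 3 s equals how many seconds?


Minutes: 112
Seconds: 3
Convert minutes to seconds: 112 x 60 = 6720
Add remaining seconds: 6720 + 3 = 6723

6723


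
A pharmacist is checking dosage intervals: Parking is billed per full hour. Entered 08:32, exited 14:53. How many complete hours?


Start: 08:32
End: 14:53
Hour difference: 14 - 8 = 6 hours
Minute difference: 53 - 32 = 21 minutes
Total minutes: 381
Complete hours: 381 / 60 = 6 (remainder 21)

6


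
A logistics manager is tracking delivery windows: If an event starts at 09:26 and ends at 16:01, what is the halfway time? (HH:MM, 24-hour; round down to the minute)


Start time: 09:26 = 566 minutes from midnight
End time: 16:01 = 961 minutes from midnight
Sum: 566 + 961 = 1527
Midpoint: 1527 / 2 = 763 minutes
Convert: 763 / 60 = 12 hours, 43 minutes
Result: 12:43

12:43


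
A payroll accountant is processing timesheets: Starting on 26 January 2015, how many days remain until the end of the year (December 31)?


Start: January 26, 2015
End: December 31, 2015
Days left in January: 5
February: 28
March: 31
April: 30
May: 31
... plus remaining months
Sum of remaining months: 334
Total: 5 + 334 = 339

339


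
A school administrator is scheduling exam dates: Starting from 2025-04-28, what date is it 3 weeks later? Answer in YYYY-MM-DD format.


Start: 2025-04-28
Weeks to add: 3
Convert to days: 3 x 7 = 21 days
Add 21 days to 2025-04-28
Result: 2025-05-19

2025-05-19


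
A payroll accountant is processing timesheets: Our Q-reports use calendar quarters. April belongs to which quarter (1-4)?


Month: April (month 4)
Q1: January-March (months 1-3)
Q2: April-June (months 4-6)
Q3: July-September (months 7-9)
Q4: October-December (months 10-12)
Month 4 falls in Q2

2


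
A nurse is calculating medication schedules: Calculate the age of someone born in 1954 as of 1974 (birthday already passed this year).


Birth year: 1954
Current year: 1974
Age = current year - birth year
Age = 1974 - 1954 = 20

20


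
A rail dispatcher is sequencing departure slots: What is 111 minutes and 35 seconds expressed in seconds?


Minutes: 111
Extra seconds: 35
Seconds per minute: 60
Minutes to seconds: 111 x 60 = 6660
Total: 6660 + 35 = 6695

6695


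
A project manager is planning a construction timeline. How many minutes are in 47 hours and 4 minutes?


Hours: 47
Extra minutes: 4
Minutes per hour: 60
Hours to minutes: 47 x 60 = 2820
Total: 2820 + 4 = 2824

2824


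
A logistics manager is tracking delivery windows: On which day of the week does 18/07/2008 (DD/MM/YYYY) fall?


Date: 2008-07-18
January 1, 2008 is a Tuesday
Day of year: 200
Offset from Jan 1: 199 days
199 mod 7 = 3
Result: Friday

Friday


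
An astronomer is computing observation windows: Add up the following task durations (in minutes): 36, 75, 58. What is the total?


Durations: 36, 75, 58
Running sum: 36
+ 75 = 111
+ 58 = 169
Total duration: 169 minutes
That is 2 hours and 49 minutes

169


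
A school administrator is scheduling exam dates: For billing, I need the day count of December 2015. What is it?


Month: December
Year: 2015
December is a 31-day month
Total: 31 days

31


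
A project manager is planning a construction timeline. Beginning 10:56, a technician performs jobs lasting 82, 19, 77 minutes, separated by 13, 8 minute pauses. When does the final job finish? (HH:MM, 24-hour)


Start: 10:56 = 656 min from midnight
  after task 1 (82 min): 12:18
  after break (13 min): 12:31
  after task 2 (19 min): 12:50
  after break (8 min): 12:58
  after task 3 (77 min): 14:15
Total elapsed: 199 minutes
End time: 14:15

14:15


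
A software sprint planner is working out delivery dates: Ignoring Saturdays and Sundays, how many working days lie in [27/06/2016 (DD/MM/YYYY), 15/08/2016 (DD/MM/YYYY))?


Start: 2016-06-27 (Monday)
End (exclusive): 2016-08-15 (Monday)
Total calendar days: 49
Full weeks: 49 // 7 = 7 -> 35 weekdays
Remaining 0 days starting on Monday:
Total business days: 35 + 0 = 35

35


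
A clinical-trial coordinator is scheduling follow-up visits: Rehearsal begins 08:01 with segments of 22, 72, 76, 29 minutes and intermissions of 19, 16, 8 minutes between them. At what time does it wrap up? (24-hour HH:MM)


Start: 08:01 = 481 min from midnight
  after task 1 (22 min): 08:23
  after break (19 min): 08:42
  after task 2 (72 min): 09:54
  after break (16 min): 10:10
  after task 3 (76 min): 11:26
  after break (8 min): 11:34
  after task 4 (29 min): 12:03
Total elapsed: 242 minutes
End time: 12:03

12:03


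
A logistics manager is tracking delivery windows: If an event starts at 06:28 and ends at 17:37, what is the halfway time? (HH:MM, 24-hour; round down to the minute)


Start time: 06:28 = 388 minutes from midnight
End time: 17:37 = 1057 minutes from midnight
Sum: 388 + 1057 = 1445
Midpoint: 1445 / 2 = 722 minutes
Convert: 722 / 60 = 12 hours, 2 minutes
Result: 12:02

12:02


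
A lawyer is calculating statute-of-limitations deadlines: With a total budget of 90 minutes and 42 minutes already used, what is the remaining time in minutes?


Total budget: 90 minutes
Time used: 42 minutes
Remaining: 90 - 42 = 48 minutes
Percent used: 46.7%
Percent remaining: 53.3%

48
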